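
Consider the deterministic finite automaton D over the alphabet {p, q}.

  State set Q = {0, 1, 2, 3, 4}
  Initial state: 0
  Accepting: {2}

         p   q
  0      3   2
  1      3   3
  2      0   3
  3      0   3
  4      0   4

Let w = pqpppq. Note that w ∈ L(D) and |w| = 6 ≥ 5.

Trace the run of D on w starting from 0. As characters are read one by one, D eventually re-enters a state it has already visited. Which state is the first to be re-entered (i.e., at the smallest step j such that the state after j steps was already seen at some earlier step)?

Run of D on w = p q p p p q:
  step 0: 0  (start)
  step 1: 3  (read p: 0→3)
  step 2: 3  (read q: 3→3)   ← first repeat (3 seen earlier)
  step 3: 0  (read p: 3→0)
  step 4: 3  (read p: 0→3)
  step 5: 0  (read p: 3→0)
  step 6: 2  (read q: 0→2)

The earliest repeat is at step j = 2: D is in 3, which it already visited at step i = 1.
Pumping length from the standard proof: p = 5 (the number of states). The repeated state found above gives |xy| = j ≤ 5 and |y| = j − i ≥ 1.

3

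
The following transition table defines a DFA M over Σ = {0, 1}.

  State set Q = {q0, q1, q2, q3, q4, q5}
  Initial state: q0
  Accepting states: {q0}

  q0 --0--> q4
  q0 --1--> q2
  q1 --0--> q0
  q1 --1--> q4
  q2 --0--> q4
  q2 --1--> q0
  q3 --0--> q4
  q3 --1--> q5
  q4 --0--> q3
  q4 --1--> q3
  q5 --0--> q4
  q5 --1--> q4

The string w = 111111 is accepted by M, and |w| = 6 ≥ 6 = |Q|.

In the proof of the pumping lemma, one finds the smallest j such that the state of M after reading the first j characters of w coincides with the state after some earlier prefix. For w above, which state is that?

q0

State sequence: q0 -1-> q2 -1-> q0 -1-> q2 -1-> q0 -1-> q2 -1-> q0
First repeat at step 2: q0 was already visited.

The earliest repeat is at step j = 2: M is in q0, which it already visited at step i = 0.
With |Q| = 6, pigeonhole forces a state repeat no later than step 6; the substring read between the first and second visits to that state can be pumped.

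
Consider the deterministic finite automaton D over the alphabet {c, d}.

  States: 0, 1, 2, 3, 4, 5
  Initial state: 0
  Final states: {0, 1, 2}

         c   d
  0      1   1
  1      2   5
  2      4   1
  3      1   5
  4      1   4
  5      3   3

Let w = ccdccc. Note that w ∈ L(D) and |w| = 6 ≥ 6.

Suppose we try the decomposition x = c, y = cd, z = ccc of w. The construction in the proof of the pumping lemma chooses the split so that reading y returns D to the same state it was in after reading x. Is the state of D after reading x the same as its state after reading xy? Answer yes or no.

State sequence: 0 -c-> 1 -c-> 2 -d-> 1

After x (step 1): 1. After xy (step 3): 1.
They match, so y = cd drives D around a cycle from 1 back to itself; pumping y any number of times keeps D in 1 before reading z, and xyⁱz ∈ L(D) for every i ≥ 0.

yes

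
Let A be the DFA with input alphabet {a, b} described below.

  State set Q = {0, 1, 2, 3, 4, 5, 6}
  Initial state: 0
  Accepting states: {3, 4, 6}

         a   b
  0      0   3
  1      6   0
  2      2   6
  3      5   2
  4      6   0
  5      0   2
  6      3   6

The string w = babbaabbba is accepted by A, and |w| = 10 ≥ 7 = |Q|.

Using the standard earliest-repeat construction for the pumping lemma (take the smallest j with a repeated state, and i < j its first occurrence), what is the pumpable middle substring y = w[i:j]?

Run of A on w = b a b b a a b b b a:
  step 0: 0  (start)
  step 1: 3  (read b: 0→3)
  step 2: 5  (read a: 3→5)
  step 3: 2  (read b: 5→2)
  step 4: 6  (read b: 2→6)
  step 5: 3  (read a: 6→3)   ← first repeat (3 seen earlier)
  step 6: 5  (read a: 3→5)
  step 7: 2  (read b: 5→2)
  step 8: 6  (read b: 2→6)
  step 9: 6  (read b: 6→6)
  step 10: 3  (read a: 6→3)

So i = 1, j = 5, giving x = w[0:1] = b, y = w[1:5] = abba, z = w[5:10] = abbba.
Check: |xy| = 5 ≤ 7 and |y| = 4 ≥ 1. Reading y takes A from 3 back to 3, so every xyⁱz is accepted.
Since A has 7 states, any run of length ≥ 7 visits 7+1 states, so by pigeonhole some state repeats within the first 7 steps — that repeat gives the pumpable loop.

abba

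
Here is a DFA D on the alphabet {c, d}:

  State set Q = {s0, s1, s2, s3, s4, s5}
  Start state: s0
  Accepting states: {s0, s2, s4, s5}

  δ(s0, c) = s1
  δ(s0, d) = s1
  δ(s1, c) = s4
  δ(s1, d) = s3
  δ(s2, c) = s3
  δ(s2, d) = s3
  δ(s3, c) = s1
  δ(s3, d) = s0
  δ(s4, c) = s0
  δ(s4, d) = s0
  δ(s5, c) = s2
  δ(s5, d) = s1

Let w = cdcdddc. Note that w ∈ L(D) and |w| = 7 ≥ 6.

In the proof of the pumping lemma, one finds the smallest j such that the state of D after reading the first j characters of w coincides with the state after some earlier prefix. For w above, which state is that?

s1

State sequence: s0 -c-> s1 -d-> s3 -c-> s1 -d-> s3 -d-> s0 -d-> s1 -c-> s4
First repeat at step 3: s1 was already visited.

The earliest repeat is at step j = 3: D is in s1, which it already visited at step i = 1.
The DFA has 6 states, so the proof of the pumping lemma guarantees a repeated state among the first 6+1 visited; the segment between the two visits is the pumpable y.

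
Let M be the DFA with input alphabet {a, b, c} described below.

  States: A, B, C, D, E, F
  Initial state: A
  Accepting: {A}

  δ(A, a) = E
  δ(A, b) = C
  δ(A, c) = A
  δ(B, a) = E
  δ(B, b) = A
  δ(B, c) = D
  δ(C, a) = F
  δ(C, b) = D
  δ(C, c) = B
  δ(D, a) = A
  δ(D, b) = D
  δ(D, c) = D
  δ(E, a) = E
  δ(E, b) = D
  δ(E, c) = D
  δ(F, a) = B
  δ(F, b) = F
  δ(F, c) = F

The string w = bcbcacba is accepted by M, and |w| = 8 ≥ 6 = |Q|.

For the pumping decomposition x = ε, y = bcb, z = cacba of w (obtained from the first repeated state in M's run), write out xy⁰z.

xy⁰z = xz = ε·cacba = cacba.
Reading y = bcb takes M from A back to A, so after x the machine is still in A, and z then leads to the accepting state A. Hence cacba ∈ L(M).

cacba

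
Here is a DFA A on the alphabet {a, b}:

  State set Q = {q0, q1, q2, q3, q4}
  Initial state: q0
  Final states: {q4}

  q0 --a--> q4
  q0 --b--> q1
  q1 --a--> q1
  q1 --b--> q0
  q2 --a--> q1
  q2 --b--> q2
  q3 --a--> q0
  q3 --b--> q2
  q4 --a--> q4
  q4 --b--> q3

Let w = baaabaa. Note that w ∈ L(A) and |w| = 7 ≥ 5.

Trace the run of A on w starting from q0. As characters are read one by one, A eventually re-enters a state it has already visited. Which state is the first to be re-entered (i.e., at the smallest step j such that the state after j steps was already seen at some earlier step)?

Run of A on w = b a a a b a a:
  step 0: q0  (start)
  step 1: q1  (read b: q0→q1)
  step 2: q1  (read a: q1→q1)   ← first repeat (q1 seen earlier)
  step 3: q1  (read a: q1→q1)
  step 4: q1  (read a: q1→q1)
  step 5: q0  (read b: q1→q0)
  step 6: q4  (read a: q0→q4)
  step 7: q4  (read a: q4→q4)

The earliest repeat is at step j = 2: A is in q1, which it already visited at step i = 1.
The DFA has 5 states, so the proof of the pumping lemma guarantees a repeated state among the first 5+1 visited; the segment between the two visits is the pumpable y.

q1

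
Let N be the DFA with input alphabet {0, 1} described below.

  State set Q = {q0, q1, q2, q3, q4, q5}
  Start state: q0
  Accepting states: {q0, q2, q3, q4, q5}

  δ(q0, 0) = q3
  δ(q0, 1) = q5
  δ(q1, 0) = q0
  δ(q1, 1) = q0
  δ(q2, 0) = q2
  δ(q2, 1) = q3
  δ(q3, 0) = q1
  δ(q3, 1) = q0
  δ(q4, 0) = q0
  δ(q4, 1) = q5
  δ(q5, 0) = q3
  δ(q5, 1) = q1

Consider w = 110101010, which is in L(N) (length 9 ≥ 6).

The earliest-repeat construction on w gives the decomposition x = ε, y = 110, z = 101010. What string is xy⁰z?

xy⁰z = xz = ε·101010 = 101010.
Reading y = 110 takes N from q0 back to q0, so after x the machine is still in q0, and z then leads to the accepting state q3. Hence 101010 ∈ L(N).

101010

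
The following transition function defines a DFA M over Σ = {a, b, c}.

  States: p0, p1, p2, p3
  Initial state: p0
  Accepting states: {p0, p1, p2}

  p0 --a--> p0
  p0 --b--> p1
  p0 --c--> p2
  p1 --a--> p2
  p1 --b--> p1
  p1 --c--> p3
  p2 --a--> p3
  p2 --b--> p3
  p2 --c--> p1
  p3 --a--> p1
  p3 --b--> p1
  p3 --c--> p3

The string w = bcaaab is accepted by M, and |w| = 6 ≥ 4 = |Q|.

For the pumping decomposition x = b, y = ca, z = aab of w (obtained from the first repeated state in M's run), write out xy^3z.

xy^3z = b·ca·ca·ca·aab = bcacacaaab.
Reading y = ca takes M from p1 back to p1, so after x·y·y·y the machine is still in p1, and z then leads to the accepting state p1. Hence bcacacaaab ∈ L(M).

bcacacaaab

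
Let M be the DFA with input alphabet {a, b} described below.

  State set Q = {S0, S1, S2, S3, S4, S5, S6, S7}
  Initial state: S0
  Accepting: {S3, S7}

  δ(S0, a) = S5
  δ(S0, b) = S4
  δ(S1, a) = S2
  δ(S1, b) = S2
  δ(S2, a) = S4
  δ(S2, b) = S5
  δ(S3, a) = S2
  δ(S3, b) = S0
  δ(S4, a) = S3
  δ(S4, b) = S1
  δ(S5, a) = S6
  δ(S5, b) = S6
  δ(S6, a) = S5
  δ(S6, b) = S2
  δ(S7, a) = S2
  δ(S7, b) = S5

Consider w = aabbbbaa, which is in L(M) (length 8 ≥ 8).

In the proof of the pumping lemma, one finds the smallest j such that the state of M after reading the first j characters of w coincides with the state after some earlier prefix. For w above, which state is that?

Run of M on w = a a b b b b a a:
  step 0: S0  (start)
  step 1: S5  (read a: S0→S5)
  step 2: S6  (read a: S5→S6)
  step 3: S2  (read b: S6→S2)
  step 4: S5  (read b: S2→S5)   ← first repeat (S5 seen earlier)
  step 5: S6  (read b: S5→S6)
  step 6: S2  (read b: S6→S2)
  step 7: S4  (read a: S2→S4)
  step 8: S3  (read a: S4→S3)

The earliest repeat is at step j = 4: M is in S5, which it already visited at step i = 1.
Since M has 8 states, any run of length ≥ 8 visits 8+1 states, so by pigeonhole some state repeats within the first 8 steps — that repeat gives the pumpable loop.

S5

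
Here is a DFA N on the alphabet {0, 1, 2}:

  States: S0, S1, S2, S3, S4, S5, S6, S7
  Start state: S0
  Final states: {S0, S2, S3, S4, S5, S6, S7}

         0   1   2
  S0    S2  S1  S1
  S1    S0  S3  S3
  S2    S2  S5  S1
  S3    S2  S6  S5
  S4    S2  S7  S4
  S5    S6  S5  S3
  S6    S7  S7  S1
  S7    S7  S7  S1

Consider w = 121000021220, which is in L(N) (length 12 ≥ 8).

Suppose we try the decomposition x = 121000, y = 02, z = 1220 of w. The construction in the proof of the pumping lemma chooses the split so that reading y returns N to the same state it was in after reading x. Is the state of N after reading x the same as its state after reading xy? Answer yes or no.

no

Run of N on the first 8 characters of w = 1 2 1 0 0 0 0 2:
  step 0: S0  (start)
  step 1: S1  (read 1: S0→S1)
  step 2: S3  (read 2: S1→S3)
  step 3: S6  (read 1: S3→S6)
  step 4: S7  (read 0: S6→S7)
  step 5: S7  (read 0: S7→S7)
  step 6: S7  (read 0: S7→S7)
  step 7: S7  (read 0: S7→S7)
  step 8: S1  (read 2: S7→S1)

After x (step 6): S7. After xy (step 8): S1.
They differ (S7 ≠ S1), so y is not a cycle from the state after x; this split is not the one the pumping-lemma construction produces, and pumping y need not keep the string in L(N).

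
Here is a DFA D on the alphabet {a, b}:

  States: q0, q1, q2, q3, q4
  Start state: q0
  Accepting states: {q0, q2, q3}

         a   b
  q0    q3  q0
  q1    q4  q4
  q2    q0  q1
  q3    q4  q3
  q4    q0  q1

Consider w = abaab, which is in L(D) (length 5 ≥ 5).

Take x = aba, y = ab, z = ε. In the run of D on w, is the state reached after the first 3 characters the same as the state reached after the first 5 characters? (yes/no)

State sequence: q0 -a-> q3 -b-> q3 -a-> q4 -a-> q0 -b-> q0

After x (step 3): q4. After xy (step 5): q0.
They differ (q4 ≠ q0), so y is not a cycle from the state after x; this split is not the one the pumping-lemma construction produces, and pumping y need not keep the string in L(D).

no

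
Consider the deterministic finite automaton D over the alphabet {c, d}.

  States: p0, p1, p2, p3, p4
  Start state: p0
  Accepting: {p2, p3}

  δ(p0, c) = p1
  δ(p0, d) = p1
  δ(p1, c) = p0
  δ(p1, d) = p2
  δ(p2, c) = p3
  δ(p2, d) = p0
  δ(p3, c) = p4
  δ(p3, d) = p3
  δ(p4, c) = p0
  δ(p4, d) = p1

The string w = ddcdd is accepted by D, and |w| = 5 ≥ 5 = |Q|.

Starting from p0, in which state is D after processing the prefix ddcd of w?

Run of D on the first 4 characters of w = d d c d:
  step 0: p0  (start)
  step 1: p1  (read d: p0→p1)
  step 2: p2  (read d: p1→p2)
  step 3: p3  (read c: p2→p3)
  step 4: p3  (read d: p3→p3)

After reading 4 characters, D is in state p3.

p3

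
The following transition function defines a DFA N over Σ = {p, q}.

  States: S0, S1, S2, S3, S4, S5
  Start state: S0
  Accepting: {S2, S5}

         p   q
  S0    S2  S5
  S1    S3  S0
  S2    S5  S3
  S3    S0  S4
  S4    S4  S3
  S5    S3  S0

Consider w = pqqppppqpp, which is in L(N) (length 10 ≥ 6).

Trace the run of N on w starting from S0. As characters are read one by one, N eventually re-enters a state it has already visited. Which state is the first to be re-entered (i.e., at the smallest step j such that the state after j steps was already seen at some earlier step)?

S4

Run of N on w = p q q p p p p q p p:
  step 0: S0  (start)
  step 1: S2  (read p: S0→S2)
  step 2: S3  (read q: S2→S3)
  step 3: S4  (read q: S3→S4)
  step 4: S4  (read p: S4→S4)   ← first repeat (S4 seen earlier)
  step 5: S4  (read p: S4→S4)
  step 6: S4  (read p: S4→S4)
  step 7: S4  (read p: S4→S4)
  step 8: S3  (read q: S4→S3)
  step 9: S0  (read p: S3→S0)
  step 10: S2  (read p: S0→S2)

The earliest repeat is at step j = 4: N is in S4, which it already visited at step i = 3.
Since N has 6 states, any run of length ≥ 6 visits 6+1 states, so by pigeonhole some state repeats within the first 6 steps — that repeat gives the pumpable loop.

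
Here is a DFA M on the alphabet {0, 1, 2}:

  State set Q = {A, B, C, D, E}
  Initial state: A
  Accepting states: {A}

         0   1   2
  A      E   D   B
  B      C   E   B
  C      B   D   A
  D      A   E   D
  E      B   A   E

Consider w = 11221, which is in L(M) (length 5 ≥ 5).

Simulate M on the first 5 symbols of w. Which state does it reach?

A

State sequence: A -1-> D -1-> E -2-> E -2-> E -1-> A

After reading 5 characters, M is in state A.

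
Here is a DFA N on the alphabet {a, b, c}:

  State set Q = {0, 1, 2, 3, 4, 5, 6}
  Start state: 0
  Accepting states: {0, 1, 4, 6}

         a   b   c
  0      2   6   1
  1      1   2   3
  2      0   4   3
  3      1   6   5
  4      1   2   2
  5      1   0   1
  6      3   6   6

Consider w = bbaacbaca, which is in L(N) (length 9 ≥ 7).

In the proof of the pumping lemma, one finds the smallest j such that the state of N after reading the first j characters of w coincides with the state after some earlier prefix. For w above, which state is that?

State sequence: 0 -b-> 6 -b-> 6 -a-> 3 -a-> 1 -c-> 3 -b-> 6 -a-> 3 -c-> 5 -a-> 1
First repeat at step 2: 6 was already visited.

The earliest repeat is at step j = 2: N is in 6, which it already visited at step i = 1.

6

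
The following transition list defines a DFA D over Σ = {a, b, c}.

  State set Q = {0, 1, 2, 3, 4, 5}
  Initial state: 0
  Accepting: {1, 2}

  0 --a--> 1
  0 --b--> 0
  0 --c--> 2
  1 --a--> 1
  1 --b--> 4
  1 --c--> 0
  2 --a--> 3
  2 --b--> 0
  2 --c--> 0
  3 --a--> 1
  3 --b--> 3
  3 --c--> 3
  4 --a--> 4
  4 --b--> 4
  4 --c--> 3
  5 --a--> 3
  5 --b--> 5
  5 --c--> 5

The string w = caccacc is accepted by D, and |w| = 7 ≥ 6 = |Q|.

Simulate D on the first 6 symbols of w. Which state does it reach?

Run of D on the first 6 characters of w = c a c c a c:
  step 0: 0  (start)
  step 1: 2  (read c: 0→2)
  step 2: 3  (read a: 2→3)
  step 3: 3  (read c: 3→3)
  step 4: 3  (read c: 3→3)
  step 5: 1  (read a: 3→1)
  step 6: 0  (read c: 1→0)

After reading 6 characters, D is in state 0.
(This kind of state-tracing is the core of the pumping-lemma construction: with 6 states, pigeonhole forces a repeat within the first 6 steps.)

0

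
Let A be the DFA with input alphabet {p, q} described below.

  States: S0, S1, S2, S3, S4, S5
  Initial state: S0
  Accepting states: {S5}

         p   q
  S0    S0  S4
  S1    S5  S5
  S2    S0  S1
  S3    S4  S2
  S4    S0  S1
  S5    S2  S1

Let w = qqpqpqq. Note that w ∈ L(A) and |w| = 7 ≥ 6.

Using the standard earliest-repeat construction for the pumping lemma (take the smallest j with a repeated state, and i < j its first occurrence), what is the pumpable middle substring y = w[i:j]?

pq

Run of A on w = q q p q p q q:
  step 0: S0  (start)
  step 1: S4  (read q: S0→S4)
  step 2: S1  (read q: S4→S1)
  step 3: S5  (read p: S1→S5)
  step 4: S1  (read q: S5→S1)   ← first repeat (S1 seen earlier)
  step 5: S5  (read p: S1→S5)
  step 6: S1  (read q: S5→S1)
  step 7: S5  (read q: S1→S5)

So i = 2, j = 4, giving x = w[0:2] = qq, y = w[2:4] = pq, z = w[4:7] = pqq.
Check: |xy| = 4 ≤ 6 and |y| = 2 ≥ 1. Reading y takes A from S1 back to S1, so every xyⁱz is accepted.
With |Q| = 6, pigeonhole forces a state repeat no later than step 6; the substring read between the first and second visits to that state can be pumped.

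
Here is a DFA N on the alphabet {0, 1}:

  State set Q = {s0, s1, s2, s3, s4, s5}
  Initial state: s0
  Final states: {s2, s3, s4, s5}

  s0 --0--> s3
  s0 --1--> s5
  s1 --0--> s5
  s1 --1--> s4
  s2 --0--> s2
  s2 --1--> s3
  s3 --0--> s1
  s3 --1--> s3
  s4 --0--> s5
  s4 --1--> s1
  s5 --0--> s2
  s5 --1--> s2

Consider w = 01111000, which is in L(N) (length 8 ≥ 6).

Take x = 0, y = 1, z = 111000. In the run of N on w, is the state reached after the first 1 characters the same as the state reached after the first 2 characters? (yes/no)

yes

Run of N on the first 2 characters of w = 0 1:
  step 0: s0  (start)
  step 1: s3  (read 0: s0→s3)
  step 2: s3  (read 1: s3→s3)

After x (step 1): s3. After xy (step 2): s3.
They match, so y = 1 drives N around a cycle from s3 back to itself; pumping y any number of times keeps N in s3 before reading z, and xyⁱz ∈ L(N) for every i ≥ 0.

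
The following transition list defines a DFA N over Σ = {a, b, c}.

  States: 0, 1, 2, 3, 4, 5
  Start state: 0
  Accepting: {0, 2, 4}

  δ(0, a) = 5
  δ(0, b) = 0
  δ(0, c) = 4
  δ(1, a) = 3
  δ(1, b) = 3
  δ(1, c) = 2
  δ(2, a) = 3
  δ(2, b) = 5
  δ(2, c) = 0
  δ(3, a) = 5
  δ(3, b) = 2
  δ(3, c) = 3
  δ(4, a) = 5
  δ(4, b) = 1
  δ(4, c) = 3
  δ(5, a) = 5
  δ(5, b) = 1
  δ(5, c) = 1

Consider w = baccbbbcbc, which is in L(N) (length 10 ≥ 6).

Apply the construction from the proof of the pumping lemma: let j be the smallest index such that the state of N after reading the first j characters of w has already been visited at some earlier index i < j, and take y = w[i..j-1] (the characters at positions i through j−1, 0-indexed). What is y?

b

State sequence: 0 -b-> 0 -a-> 5 -c-> 1 -c-> 2 -b-> 5 -b-> 1 -b-> 3 -c-> 3 -b-> 2 -c-> 0
First repeat at step 1: 0 was already visited.

So i = 0, j = 1, giving x = w[0:0] = ε, y = w[0:1] = b, z = w[1:10] = accbbbcbc.
Check: |xy| = 1 ≤ 6 and |y| = 1 ≥ 1. Reading y takes N from 0 back to 0, so every xyⁱz is accepted.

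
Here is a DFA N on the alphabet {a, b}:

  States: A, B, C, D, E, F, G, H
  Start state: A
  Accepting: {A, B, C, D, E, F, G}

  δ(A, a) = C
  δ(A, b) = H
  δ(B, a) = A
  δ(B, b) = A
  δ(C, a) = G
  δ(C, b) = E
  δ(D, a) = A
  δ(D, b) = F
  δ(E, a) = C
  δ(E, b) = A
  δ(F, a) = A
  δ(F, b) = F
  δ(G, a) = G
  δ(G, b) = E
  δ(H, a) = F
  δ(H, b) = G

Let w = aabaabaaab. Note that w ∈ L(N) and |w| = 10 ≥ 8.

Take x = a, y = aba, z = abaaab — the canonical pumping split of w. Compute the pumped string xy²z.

xy^2z = a·aba·aba·abaaab = aabaabaabaaab.
Reading y = aba takes N from C back to C, so after x·y·y the machine is still in C, and z then leads to the accepting state E. Hence aabaabaabaaab ∈ L(N).

aabaabaabaaab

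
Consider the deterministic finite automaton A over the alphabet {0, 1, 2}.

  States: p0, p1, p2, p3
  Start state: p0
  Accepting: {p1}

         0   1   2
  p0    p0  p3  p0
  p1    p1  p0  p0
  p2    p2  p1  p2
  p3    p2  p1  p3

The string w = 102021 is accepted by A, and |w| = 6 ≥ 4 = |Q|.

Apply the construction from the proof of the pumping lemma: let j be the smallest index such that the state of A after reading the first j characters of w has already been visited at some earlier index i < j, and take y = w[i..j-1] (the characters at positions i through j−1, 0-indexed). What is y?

2

State sequence: p0 -1-> p3 -0-> p2 -2-> p2 -0-> p2 -2-> p2 -1-> p1
First repeat at step 3: p2 was already visited.

So i = 2, j = 3, giving x = w[0:2] = 10, y = w[2:3] = 2, z = w[3:6] = 021.
Check: |xy| = 3 ≤ 4 and |y| = 1 ≥ 1. Reading y takes A from p2 back to p2, so every xyⁱz is accepted.
Since A has 4 states, any run of length ≥ 4 visits 4+1 states, so by pigeonhole some state repeats within the first 4 steps — that repeat gives the pumpable loop.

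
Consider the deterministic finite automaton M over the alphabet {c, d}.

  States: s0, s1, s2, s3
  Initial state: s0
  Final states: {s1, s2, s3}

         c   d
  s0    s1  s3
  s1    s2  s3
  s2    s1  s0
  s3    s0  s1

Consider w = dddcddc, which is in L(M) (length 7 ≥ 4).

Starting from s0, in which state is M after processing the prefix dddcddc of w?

State sequence: s0 -d-> s3 -d-> s1 -d-> s3 -c-> s0 -d-> s3 -d-> s1 -c-> s2

After reading 7 characters, M is in state s2.

s2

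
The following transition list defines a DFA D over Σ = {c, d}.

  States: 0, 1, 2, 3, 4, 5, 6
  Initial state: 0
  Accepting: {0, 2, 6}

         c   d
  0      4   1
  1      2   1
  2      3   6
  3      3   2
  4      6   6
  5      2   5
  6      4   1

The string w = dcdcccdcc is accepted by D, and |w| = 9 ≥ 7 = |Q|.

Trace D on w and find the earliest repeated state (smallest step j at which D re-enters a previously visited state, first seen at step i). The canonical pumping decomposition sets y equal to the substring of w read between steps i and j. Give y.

cc

State sequence: 0 -d-> 1 -c-> 2 -d-> 6 -c-> 4 -c-> 6 -c-> 4 -d-> 6 -c-> 4 -c-> 6
First repeat at step 5: 6 was already visited.

So i = 3, j = 5, giving x = w[0:3] = dcd, y = w[3:5] = cc, z = w[5:9] = cdcc.
Check: |xy| = 5 ≤ 7 and |y| = 2 ≥ 1. Reading y takes D from 6 back to 6, so every xyⁱz is accepted.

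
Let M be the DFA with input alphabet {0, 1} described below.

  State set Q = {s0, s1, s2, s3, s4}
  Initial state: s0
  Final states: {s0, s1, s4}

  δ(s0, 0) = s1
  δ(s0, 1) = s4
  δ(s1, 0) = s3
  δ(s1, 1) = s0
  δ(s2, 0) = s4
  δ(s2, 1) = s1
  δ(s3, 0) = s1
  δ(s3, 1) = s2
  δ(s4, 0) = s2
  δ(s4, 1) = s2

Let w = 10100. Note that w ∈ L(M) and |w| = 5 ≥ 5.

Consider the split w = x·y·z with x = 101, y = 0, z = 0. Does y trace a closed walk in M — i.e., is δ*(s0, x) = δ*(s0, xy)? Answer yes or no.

no

Run of M on the first 4 characters of w = 1 0 1 0:
  step 0: s0  (start)
  step 1: s4  (read 1: s0→s4)
  step 2: s2  (read 0: s4→s2)
  step 3: s1  (read 1: s2→s1)
  step 4: s3  (read 0: s1→s3)

After x (step 3): s1. After xy (step 4): s3.
They differ (s1 ≠ s3), so y is not a cycle from the state after x; this split is not the one the pumping-lemma construction produces, and pumping y need not keep the string in L(M).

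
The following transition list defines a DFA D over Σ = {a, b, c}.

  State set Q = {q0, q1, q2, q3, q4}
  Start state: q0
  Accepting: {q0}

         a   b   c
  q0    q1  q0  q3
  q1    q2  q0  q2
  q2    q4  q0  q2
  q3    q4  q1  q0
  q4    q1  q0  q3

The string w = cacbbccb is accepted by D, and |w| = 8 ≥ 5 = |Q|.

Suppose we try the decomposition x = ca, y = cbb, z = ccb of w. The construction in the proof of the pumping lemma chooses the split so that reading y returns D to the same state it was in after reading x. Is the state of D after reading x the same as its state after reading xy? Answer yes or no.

Run of D on the first 5 characters of w = c a c b b:
  step 0: q0  (start)
  step 1: q3  (read c: q0→q3)
  step 2: q4  (read a: q3→q4)
  step 3: q3  (read c: q4→q3)
  step 4: q1  (read b: q3→q1)
  step 5: q0  (read b: q1→q0)

After x (step 2): q4. After xy (step 5): q0.
They differ (q4 ≠ q0), so y is not a cycle from the state after x; this split is not the one the pumping-lemma construction produces, and pumping y need not keep the string in L(D).

no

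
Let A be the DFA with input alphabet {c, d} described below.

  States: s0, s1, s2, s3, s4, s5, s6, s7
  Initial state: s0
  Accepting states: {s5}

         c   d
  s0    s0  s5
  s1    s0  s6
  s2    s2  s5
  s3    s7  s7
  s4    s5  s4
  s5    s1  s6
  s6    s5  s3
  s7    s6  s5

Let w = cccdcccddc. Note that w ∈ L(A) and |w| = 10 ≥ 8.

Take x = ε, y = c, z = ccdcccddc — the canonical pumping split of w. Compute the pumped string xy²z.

ccccdcccddc

xy^2z = ε·c·c·ccdcccddc = ccccdcccddc.
Reading y = c takes A from s0 back to s0, so after x·y·y the machine is still in s0, and z then leads to the accepting state s5. Hence ccccdcccddc ∈ L(A).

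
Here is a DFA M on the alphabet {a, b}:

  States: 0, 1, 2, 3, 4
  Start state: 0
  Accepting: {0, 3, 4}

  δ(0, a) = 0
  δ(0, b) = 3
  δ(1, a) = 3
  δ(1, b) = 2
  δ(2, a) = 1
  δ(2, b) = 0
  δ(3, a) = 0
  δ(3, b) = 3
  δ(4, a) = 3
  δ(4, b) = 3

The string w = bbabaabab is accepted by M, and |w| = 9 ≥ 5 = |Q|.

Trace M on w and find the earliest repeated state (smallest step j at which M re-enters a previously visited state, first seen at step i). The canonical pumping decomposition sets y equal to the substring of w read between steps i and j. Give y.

State sequence: 0 -b-> 3 -b-> 3 -a-> 0 -b-> 3 -a-> 0 -a-> 0 -b-> 3 -a-> 0 -b-> 3
First repeat at step 2: 3 was already visited.

So i = 1, j = 2, giving x = w[0:1] = b, y = w[1:2] = b, z = w[2:9] = abaabab.
Check: |xy| = 2 ≤ 5 and |y| = 1 ≥ 1. Reading y takes M from 3 back to 3, so every xyⁱz is accepted.
Since M has 5 states, any run of length ≥ 5 visits 5+1 states, so by pigeonhole some state repeats within the first 5 steps — that repeat gives the pumpable loop.

b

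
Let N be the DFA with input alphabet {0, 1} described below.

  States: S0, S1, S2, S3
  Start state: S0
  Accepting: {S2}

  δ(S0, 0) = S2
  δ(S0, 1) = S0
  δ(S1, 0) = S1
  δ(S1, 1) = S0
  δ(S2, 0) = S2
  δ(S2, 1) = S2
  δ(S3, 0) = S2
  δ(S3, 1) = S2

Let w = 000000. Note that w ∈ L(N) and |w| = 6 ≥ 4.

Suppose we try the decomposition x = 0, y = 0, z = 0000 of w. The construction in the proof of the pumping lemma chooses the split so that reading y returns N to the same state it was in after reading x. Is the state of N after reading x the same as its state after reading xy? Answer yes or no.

State sequence: S0 -0-> S2 -0-> S2

After x (step 1): S2. After xy (step 2): S2.
They match, so y = 0 drives N around a cycle from S2 back to itself; pumping y any number of times keeps N in S2 before reading z, and xyⁱz ∈ L(N) for every i ≥ 0.

yes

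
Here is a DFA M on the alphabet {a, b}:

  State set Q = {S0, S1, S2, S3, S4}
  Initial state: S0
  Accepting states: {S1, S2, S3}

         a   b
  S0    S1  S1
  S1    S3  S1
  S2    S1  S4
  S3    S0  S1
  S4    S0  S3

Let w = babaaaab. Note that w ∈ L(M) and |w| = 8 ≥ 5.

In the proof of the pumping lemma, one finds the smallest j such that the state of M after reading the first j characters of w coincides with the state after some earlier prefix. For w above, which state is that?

Run of M on w = b a b a a a a b:
  step 0: S0  (start)
  step 1: S1  (read b: S0→S1)
  step 2: S3  (read a: S1→S3)
  step 3: S1  (read b: S3→S1)   ← first repeat (S1 seen earlier)
  step 4: S3  (read a: S1→S3)
  step 5: S0  (read a: S3→S0)
  step 6: S1  (read a: S0→S1)
  step 7: S3  (read a: S1→S3)
  step 8: S1  (read b: S3→S1)

The earliest repeat is at step j = 3: M is in S1, which it already visited at step i = 1.
Pumping length from the standard proof: p = 5 (the number of states). The repeated state found above gives |xy| = j ≤ 5 and |y| = j − i ≥ 1.

S1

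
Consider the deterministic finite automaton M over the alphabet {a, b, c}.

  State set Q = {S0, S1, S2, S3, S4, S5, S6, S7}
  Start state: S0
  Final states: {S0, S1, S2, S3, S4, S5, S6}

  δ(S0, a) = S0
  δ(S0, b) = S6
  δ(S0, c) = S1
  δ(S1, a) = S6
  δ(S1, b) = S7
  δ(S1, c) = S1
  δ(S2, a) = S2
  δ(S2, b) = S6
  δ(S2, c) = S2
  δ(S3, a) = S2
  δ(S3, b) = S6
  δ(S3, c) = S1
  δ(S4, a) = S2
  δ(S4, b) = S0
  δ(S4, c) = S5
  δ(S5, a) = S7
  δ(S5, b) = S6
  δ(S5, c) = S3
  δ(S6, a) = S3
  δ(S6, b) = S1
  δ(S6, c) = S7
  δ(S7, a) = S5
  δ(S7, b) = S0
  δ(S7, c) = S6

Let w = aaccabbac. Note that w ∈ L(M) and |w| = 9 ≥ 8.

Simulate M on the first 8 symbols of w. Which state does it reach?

S5

Run of M on the first 8 characters of w = a a c c a b b a:
  step 0: S0  (start)
  step 1: S0  (read a: S0→S0)
  step 2: S0  (read a: S0→S0)
  step 3: S1  (read c: S0→S1)
  step 4: S1  (read c: S1→S1)
  step 5: S6  (read a: S1→S6)
  step 6: S1  (read b: S6→S1)
  step 7: S7  (read b: S1→S7)
  step 8: S5  (read a: S7→S5)

After reading 8 characters, M is in state S5.
(This kind of state-tracing is the core of the pumping-lemma construction: with 8 states, pigeonhole forces a repeat within the first 8 steps.)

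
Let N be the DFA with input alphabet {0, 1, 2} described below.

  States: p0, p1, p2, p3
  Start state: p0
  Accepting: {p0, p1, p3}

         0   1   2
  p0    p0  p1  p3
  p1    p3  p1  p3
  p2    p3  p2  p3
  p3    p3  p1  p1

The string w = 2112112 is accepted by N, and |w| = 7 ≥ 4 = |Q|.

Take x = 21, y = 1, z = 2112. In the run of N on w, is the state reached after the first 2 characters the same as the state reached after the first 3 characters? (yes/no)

Run of N on the first 3 characters of w = 2 1 1:
  step 0: p0  (start)
  step 1: p3  (read 2: p0→p3)
  step 2: p1  (read 1: p3→p1)
  step 3: p1  (read 1: p1→p1)

After x (step 2): p1. After xy (step 3): p1.
They match, so y = 1 drives N around a cycle from p1 back to itself; pumping y any number of times keeps N in p1 before reading z, and xyⁱz ∈ L(N) for every i ≥ 0.

yes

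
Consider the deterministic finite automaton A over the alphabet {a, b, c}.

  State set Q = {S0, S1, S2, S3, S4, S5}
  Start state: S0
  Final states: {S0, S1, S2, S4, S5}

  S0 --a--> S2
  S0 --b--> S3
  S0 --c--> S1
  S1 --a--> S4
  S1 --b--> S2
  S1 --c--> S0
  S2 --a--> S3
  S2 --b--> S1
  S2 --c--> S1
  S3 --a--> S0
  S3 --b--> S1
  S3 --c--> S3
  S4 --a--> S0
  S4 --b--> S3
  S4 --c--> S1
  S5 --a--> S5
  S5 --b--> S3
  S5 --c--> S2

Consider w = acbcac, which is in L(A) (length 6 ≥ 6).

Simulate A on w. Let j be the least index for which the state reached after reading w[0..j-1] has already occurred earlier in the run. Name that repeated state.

S2

State sequence: S0 -a-> S2 -c-> S1 -b-> S2 -c-> S1 -a-> S4 -c-> S1
First repeat at step 3: S2 was already visited.

The earliest repeat is at step j = 3: A is in S2, which it already visited at step i = 1.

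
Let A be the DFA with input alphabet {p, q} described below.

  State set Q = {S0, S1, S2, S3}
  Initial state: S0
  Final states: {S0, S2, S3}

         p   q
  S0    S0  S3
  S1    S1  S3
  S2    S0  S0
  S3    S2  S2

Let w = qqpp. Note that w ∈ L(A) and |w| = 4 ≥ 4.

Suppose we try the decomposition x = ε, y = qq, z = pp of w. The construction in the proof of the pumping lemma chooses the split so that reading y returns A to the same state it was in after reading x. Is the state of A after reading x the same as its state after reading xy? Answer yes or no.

Run of A on the first 2 characters of w = q q:
  step 0: S0  (start)
  step 1: S3  (read q: S0→S3)
  step 2: S2  (read q: S3→S2)

After x (step 0): S0. After xy (step 2): S2.
They differ (S0 ≠ S2), so y is not a cycle from the state after x; this split is not the one the pumping-lemma construction produces, and pumping y need not keep the string in L(A).

no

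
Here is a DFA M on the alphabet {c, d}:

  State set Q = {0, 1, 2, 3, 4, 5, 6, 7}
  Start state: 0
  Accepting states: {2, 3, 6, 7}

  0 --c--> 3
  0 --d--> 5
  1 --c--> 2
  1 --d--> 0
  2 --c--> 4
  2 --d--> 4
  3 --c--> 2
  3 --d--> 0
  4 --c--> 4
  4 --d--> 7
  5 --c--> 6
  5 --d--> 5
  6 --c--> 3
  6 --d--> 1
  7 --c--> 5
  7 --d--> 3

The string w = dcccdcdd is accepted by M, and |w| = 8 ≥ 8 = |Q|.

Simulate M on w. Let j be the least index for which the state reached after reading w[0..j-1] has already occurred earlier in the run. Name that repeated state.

4

Run of M on w = d c c c d c d d:
  step 0: 0  (start)
  step 1: 5  (read d: 0→5)
  step 2: 6  (read c: 5→6)
  step 3: 3  (read c: 6→3)
  step 4: 2  (read c: 3→2)
  step 5: 4  (read d: 2→4)
  step 6: 4  (read c: 4→4)   ← first repeat (4 seen earlier)
  step 7: 7  (read d: 4→7)
  step 8: 3  (read d: 7→3)

The earliest repeat is at step j = 6: M is in 4, which it already visited at step i = 5.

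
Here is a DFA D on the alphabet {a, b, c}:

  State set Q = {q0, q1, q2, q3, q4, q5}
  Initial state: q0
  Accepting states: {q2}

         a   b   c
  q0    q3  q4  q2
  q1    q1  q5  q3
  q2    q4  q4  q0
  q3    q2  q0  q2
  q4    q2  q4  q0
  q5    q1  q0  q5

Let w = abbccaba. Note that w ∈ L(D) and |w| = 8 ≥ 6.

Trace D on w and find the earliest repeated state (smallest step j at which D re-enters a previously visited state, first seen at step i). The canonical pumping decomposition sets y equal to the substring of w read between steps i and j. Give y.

ab

State sequence: q0 -a-> q3 -b-> q0 -b-> q4 -c-> q0 -c-> q2 -a-> q4 -b-> q4 -a-> q2
First repeat at step 2: q0 was already visited.

So i = 0, j = 2, giving x = w[0:0] = ε, y = w[0:2] = ab, z = w[2:8] = bccaba.
Check: |xy| = 2 ≤ 6 and |y| = 2 ≥ 1. Reading y takes D from q0 back to q0, so every xyⁱz is accepted.
The DFA has 6 states, so the proof of the pumping lemma guarantees a repeated state among the first 6+1 visited; the segment between the two visits is the pumpable y.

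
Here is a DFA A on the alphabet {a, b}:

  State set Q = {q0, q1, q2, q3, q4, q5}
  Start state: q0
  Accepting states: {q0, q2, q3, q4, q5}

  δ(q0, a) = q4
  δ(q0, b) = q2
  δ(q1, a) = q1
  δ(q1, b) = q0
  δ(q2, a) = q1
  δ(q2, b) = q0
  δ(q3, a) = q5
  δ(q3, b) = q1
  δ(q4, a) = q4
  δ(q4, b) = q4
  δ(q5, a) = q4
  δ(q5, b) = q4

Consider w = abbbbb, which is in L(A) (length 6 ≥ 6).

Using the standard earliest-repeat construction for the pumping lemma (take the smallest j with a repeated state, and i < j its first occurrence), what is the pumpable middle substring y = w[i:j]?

State sequence: q0 -a-> q4 -b-> q4 -b-> q4 -b-> q4 -b-> q4 -b-> q4
First repeat at step 2: q4 was already visited.

So i = 1, j = 2, giving x = w[0:1] = a, y = w[1:2] = b, z = w[2:6] = bbbb.
Check: |xy| = 2 ≤ 6 and |y| = 1 ≥ 1. Reading y takes A from q4 back to q4, so every xyⁱz is accepted.

b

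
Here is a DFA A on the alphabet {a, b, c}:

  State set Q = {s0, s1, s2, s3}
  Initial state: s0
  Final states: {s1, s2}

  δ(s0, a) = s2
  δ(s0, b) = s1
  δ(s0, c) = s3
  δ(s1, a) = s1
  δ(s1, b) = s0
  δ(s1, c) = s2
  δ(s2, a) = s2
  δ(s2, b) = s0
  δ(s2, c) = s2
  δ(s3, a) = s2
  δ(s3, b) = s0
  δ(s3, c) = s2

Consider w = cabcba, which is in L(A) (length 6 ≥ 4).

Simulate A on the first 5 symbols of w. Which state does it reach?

Run of A on the first 5 characters of w = c a b c b:
  step 0: s0  (start)
  step 1: s3  (read c: s0→s3)
  step 2: s2  (read a: s3→s2)
  step 3: s0  (read b: s2→s0)
  step 4: s3  (read c: s0→s3)
  step 5: s0  (read b: s3→s0)

After reading 5 characters, A is in state s0.

s0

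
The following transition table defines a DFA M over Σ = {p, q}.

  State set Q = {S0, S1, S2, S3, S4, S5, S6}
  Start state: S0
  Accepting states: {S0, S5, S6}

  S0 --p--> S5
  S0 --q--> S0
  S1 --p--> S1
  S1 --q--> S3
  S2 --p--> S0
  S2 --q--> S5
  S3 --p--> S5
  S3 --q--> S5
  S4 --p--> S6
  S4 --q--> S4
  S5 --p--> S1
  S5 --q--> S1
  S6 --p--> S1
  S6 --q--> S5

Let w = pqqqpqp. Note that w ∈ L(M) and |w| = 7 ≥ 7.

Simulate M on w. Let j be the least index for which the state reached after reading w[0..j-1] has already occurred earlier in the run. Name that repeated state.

S5

State sequence: S0 -p-> S5 -q-> S1 -q-> S3 -q-> S5 -p-> S1 -q-> S3 -p-> S5
First repeat at step 4: S5 was already visited.

The earliest repeat is at step j = 4: M is in S5, which it already visited at step i = 1.
Pumping length from the standard proof: p = 7 (the number of states). The repeated state found above gives |xy| = j ≤ 7 and |y| = j − i ≥ 1.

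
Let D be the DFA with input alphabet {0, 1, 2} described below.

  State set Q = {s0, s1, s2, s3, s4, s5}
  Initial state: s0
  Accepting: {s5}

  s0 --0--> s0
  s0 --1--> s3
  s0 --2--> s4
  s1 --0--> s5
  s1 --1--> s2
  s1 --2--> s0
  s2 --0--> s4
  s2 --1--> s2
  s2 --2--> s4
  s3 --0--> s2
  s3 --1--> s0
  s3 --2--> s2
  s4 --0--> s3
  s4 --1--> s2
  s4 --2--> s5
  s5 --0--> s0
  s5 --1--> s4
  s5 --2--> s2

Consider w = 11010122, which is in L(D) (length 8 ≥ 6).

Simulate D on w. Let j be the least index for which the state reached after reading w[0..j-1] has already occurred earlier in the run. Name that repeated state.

Run of D on w = 1 1 0 1 0 1 2 2:
  step 0: s0  (start)
  step 1: s3  (read 1: s0→s3)
  step 2: s0  (read 1: s3→s0)   ← first repeat (s0 seen earlier)
  step 3: s0  (read 0: s0→s0)
  step 4: s3  (read 1: s0→s3)
  step 5: s2  (read 0: s3→s2)
  step 6: s2  (read 1: s2→s2)
  step 7: s4  (read 2: s2→s4)
  step 8: s5  (read 2: s4→s5)

The earliest repeat is at step j = 2: D is in s0, which it already visited at step i = 0.
Since D has 6 states, any run of length ≥ 6 visits 6+1 states, so by pigeonhole some state repeats within the first 6 steps — that repeat gives the pumpable loop.

s0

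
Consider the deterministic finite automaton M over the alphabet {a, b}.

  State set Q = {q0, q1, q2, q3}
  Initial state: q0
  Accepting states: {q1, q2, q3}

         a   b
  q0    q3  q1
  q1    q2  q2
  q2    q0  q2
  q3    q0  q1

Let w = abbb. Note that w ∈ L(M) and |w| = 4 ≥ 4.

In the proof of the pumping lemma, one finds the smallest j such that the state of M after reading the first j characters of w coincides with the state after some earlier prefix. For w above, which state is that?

Run of M on w = a b b b:
  step 0: q0  (start)
  step 1: q3  (read a: q0→q3)
  step 2: q1  (read b: q3→q1)
  step 3: q2  (read b: q1→q2)
  step 4: q2  (read b: q2→q2)   ← first repeat (q2 seen earlier)

The earliest repeat is at step j = 4: M is in q2, which it already visited at step i = 3.
With |Q| = 4, pigeonhole forces a state repeat no later than step 4; the substring read between the first and second visits to that state can be pumped.

q2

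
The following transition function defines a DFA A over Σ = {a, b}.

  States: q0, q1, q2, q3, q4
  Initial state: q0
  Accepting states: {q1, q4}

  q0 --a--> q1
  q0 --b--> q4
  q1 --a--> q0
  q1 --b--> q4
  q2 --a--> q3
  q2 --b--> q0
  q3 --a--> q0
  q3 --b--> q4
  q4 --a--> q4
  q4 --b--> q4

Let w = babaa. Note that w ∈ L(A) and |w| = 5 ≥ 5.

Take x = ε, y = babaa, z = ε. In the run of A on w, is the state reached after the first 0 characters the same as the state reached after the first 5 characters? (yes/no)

Run of A on the first 5 characters of w = b a b a a:
  step 0: q0  (start)
  step 1: q4  (read b: q0→q4)
  step 2: q4  (read a: q4→q4)
  step 3: q4  (read b: q4→q4)
  step 4: q4  (read a: q4→q4)
  step 5: q4  (read a: q4→q4)

After x (step 0): q0. After xy (step 5): q4.
They differ (q0 ≠ q4), so y is not a cycle from the state after x; this split is not the one the pumping-lemma construction produces, and pumping y need not keep the string in L(A).

no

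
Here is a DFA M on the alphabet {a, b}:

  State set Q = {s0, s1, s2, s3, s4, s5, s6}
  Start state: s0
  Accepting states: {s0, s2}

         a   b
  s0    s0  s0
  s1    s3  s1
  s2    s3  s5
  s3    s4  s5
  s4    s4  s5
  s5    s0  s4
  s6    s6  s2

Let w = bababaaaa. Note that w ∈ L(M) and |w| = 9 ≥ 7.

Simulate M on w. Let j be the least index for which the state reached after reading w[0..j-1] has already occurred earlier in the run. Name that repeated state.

Run of M on w = b a b a b a a a a:
  step 0: s0  (start)
  step 1: s0  (read b: s0→s0)   ← first repeat (s0 seen earlier)
  step 2: s0  (read a: s0→s0)
  step 3: s0  (read b: s0→s0)
  step 4: s0  (read a: s0→s0)
  step 5: s0  (read b: s0→s0)
  step 6: s0  (read a: s0→s0)
  step 7: s0  (read a: s0→s0)
  step 8: s0  (read a: s0→s0)
  step 9: s0  (read a: s0→s0)

The earliest repeat is at step j = 1: M is in s0, which it already visited at step i = 0.
The DFA has 7 states, so the proof of the pumping lemma guarantees a repeated state among the first 7+1 visited; the segment between the two visits is the pumpable y.

s0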